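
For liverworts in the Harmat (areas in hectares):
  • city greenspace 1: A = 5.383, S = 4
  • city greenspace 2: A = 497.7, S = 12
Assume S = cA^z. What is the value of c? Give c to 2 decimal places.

z = ln(S₂/S₁) / ln(A₂/A₁) = ln(12/4) / ln(497.7/5.383) = 1.0986 / 4.5268 = 0.2427
c = S₁ / A₁^z = 4 / 5.383^0.2427 = 4 / 1.505 = 2.659

2.66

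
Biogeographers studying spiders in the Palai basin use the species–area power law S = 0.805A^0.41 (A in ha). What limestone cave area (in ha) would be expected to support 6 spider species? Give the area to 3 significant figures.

6 = 0.805 × A^0.41  ⇒  A^0.41 = 6/0.805 = 7.453
ln A = ln(7.453) / 0.41 = 2.0087 / 0.41 = 4.8992
A = e^4.8992 ≈ 134.2 ha

134 ha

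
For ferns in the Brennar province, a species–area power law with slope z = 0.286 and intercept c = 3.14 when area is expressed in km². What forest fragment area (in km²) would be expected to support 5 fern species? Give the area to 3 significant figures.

5 = 3.14 × A^0.286  ⇒  A^0.286 = 5/3.14 = 1.592
ln A = ln(1.592) / 0.286 = 0.4652 / 0.286 = 1.6266
A = e^1.6266 ≈ 5.087 km²

5.09 km²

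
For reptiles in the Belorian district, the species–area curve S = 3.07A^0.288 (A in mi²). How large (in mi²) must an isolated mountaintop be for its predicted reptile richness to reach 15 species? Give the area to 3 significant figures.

247 mi²

15 = 3.07 × A^0.288  ⇒  A^0.288 = 15/3.07 = 4.886
ln A = ln(4.886) / 0.288 = 1.5864 / 0.288 = 5.5082
A = e^5.5082 ≈ 246.7 mi²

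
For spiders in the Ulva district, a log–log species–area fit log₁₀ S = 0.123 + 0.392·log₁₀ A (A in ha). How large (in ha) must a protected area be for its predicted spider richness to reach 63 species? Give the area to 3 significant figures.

63 = 1.327 × A^0.392  ⇒  A^0.392 = 63/1.327 = 47.46
ln A = ln(47.46) / 0.392 = 3.8599 / 0.392 = 9.8467
A = e^9.8467 ≈ 18896 ha

18900 ha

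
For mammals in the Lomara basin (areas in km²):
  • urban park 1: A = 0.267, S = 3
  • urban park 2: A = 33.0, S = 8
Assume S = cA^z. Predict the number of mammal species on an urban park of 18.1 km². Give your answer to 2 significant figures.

z = ln(8/3) / ln(33/0.267) = 0.9808 / 4.8170 = 0.2036
c = 3 / 0.267^0.2036 = 3 / 0.7642 = 3.925
S₃ = 3.925 × 18.1^0.2036 = 3.925 × 1.803 ≈ 7.079

7.1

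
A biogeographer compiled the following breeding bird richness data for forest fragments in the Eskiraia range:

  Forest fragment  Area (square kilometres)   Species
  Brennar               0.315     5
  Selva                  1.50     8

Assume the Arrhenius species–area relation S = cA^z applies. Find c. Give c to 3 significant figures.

z = ln(S₂/S₁) / ln(A₂/A₁) = ln(8/5) / ln(1.5/0.315) = 0.4700 / 1.5606 = 0.3012
c = S₁ / A₁^z = 5 / 0.315^0.3012 = 5 / 0.7062 = 7.08

7.08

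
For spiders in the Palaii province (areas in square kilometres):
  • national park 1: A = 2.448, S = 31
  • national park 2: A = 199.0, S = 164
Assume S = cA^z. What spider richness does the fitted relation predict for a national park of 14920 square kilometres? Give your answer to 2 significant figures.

840

z = ln(164/31) / ln(199/2.448) = 1.6659 / 4.3980 = 0.3788
c = 31 / 2.448^0.3788 = 31 / 1.404 = 22.08
S₃ = 22.08 × 14920^0.3788 = 22.08 × 38.1 ≈ 841.4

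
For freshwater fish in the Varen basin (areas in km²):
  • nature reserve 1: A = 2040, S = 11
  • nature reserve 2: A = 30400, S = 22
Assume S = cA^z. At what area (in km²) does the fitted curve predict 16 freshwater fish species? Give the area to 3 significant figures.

z = ln(22/11) / ln(30400/2040) = 0.6931 / 2.7015 = 0.2566
c = 11 / 2040^0.2566 = 11 / 7.066 = 1.557
A = (16/1.557)^(1/0.2566) ⇒ ln A = ln(10.28)/0.2566 = 9.0810
A = e^9.0810 ≈ 8787 km²

8790 km²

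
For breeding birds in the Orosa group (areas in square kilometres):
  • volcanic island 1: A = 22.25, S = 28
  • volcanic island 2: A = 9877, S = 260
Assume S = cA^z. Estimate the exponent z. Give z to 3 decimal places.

0.366

Taking logs: ln S = ln c + z ln A, so z = (ln S₂ − ln S₁)/(ln A₂ − ln A₁).
z = ln(260/28) / ln(9877/22.25) = ln(9.286) / ln(443.9) = 2.2285 / 6.0956 = 0.3656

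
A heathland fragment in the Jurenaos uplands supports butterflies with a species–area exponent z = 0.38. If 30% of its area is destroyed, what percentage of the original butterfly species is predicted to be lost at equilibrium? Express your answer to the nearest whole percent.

S_new/S_old = (A_new/A_old)^z = 0.7^0.38
= exp(0.38 × ln 0.7) = exp(0.38 × -0.3567) = exp(-0.1355) ≈ 0.8732
Fraction lost = 1 − 0.8732 = 0.1268

13%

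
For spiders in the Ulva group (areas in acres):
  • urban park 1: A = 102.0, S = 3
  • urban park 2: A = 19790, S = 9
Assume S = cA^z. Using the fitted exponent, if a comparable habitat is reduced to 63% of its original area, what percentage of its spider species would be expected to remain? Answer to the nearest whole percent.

91%

z = ln(9/3) / ln(19790/102) = 1.0986 / 5.2680 = 0.2085
S_new/S_old = (A_new/A_old)^z = 0.63^0.2085 = exp(0.2085 × -0.4620) = 0.9081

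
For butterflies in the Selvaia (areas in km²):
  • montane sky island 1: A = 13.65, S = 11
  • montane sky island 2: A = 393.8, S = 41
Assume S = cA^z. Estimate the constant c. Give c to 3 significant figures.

z = ln(S₂/S₁) / ln(A₂/A₁) = ln(41/11) / ln(393.8/13.65) = 1.3157 / 3.3621 = 0.3913
c = S₁ / A₁^z = 11 / 13.65^0.3913 = 11 / 2.781 = 3.955

3.96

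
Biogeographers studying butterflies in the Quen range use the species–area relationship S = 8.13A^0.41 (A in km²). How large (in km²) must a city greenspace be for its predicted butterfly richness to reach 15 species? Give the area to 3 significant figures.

4.45 km²

15 = 8.13 × A^0.41  ⇒  A^0.41 = 15/8.13 = 1.845
ln A = ln(1.845) / 0.41 = 0.6125 / 0.41 = 1.4939
A = e^1.4939 ≈ 4.454 km²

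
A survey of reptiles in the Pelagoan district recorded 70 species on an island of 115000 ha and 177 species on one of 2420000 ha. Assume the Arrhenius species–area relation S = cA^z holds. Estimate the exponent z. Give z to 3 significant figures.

0.304

Taking logs: ln S = ln c + z ln A, so z = (ln S₂ − ln S₁)/(ln A₂ − ln A₁).
z = ln(177/70) / ln(2420000/115000) = ln(2.529) / ln(21.04) = 0.9277 / 3.0466 = 0.3045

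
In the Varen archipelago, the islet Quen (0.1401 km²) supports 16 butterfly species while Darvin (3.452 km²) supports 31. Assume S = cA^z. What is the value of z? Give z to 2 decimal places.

Taking logs: ln S = ln c + z ln A, so z = (ln S₂ − ln S₁)/(ln A₂ − ln A₁).
z = ln(31/16) / ln(3.452/0.1401) = ln(1.938) / ln(24.64) = 0.6614 / 3.2044 = 0.2064

0.21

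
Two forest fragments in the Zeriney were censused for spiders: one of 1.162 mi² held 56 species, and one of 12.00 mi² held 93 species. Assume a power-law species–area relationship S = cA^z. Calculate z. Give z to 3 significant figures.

0.217

Taking logs: ln S = ln c + z ln A, so z = (ln S₂ − ln S₁)/(ln A₂ − ln A₁).
z = ln(93/56) / ln(12/1.162) = ln(1.661) / ln(10.33) = 0.5072 / 2.3348 = 0.2173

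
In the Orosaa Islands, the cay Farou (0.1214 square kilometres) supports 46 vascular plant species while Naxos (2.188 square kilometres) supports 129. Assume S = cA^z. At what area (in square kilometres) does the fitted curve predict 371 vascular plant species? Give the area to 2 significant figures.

z = ln(129/46) / ln(2.188/0.1214) = 1.0312 / 2.8917 = 0.3566
c = 46 / 0.1214^0.3566 = 46 / 0.4714 = 97.57
A = (371/97.57)^(1/0.3566) ⇒ ln A = ln(3.802)/0.3566 = 3.7454
A = e^3.7454 ≈ 42.32 square kilometres

42 square kilometres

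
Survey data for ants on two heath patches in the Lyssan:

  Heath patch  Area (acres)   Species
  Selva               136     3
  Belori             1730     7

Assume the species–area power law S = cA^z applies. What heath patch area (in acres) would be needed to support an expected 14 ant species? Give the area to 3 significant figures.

13900 acres

z = ln(7/3) / ln(1730/136) = 0.8473 / 2.5432 = 0.3332
c = 3 / 136^0.3332 = 3 / 5.138 = 0.5839
A = (14/0.5839)^(1/0.3332) ⇒ ln A = ln(23.98)/0.3332 = 9.5364
A = e^9.5364 ≈ 13855 acres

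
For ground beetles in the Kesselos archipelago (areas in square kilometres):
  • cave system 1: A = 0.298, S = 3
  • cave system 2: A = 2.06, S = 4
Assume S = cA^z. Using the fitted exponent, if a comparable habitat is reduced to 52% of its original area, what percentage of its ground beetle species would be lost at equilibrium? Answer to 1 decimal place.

9.3%

z = ln(4/3) / ln(2.06/0.298) = 0.2877 / 1.9334 = 0.1488
S_new/S_old = (A_new/A_old)^z = 0.52^0.1488 = exp(0.1488 × -0.6539) = 0.9073
Fraction lost = 1 − 0.9073 = 0.09272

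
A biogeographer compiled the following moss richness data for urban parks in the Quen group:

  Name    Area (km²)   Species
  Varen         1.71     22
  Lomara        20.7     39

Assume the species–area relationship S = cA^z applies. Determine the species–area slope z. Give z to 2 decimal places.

0.23

Taking logs: ln S = ln c + z ln A, so z = (ln S₂ − ln S₁)/(ln A₂ − ln A₁).
z = ln(39/22) / ln(20.7/1.71) = ln(1.773) / ln(12.11) = 0.5725 / 2.4936 = 0.2296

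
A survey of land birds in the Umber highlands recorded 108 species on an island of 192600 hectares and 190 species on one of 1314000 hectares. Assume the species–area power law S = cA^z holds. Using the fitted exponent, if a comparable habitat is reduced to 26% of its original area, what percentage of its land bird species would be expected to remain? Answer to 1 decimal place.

67.3%

z = ln(190/108) / ln(1314000/192600) = 0.5649 / 1.9202 = 0.2942
S_new/S_old = (A_new/A_old)^z = 0.26^0.2942 = exp(0.2942 × -1.3471) = 0.6728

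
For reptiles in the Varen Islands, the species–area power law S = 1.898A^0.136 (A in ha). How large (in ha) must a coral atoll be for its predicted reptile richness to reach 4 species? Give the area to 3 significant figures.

240 ha

4 = 1.898 × A^0.136  ⇒  A^0.136 = 4/1.898 = 2.107
ln A = ln(2.107) / 0.136 = 0.7455 / 0.136 = 5.4816
A = e^5.4816 ≈ 240.2 ha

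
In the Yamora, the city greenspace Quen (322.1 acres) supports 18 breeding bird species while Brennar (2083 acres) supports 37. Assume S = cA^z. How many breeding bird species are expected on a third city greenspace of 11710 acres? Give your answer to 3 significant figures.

72.1

z = ln(37/18) / ln(2083/322.1) = 0.7205 / 1.8667 = 0.3860
c = 18 / 322.1^0.3860 = 18 / 9.291 = 1.937
S₃ = 1.937 × 11710^0.3860 = 1.937 × 37.19 ≈ 72.05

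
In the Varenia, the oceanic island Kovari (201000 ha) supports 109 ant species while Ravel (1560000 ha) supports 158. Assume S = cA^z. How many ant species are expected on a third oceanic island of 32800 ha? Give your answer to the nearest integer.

78

z = ln(158/109) / ln(1560000/201000) = 0.3712 / 2.0491 = 0.1812
c = 109 / 201000^0.1812 = 109 / 9.137 = 11.93
S₃ = 11.93 × 32800^0.1812 = 11.93 × 6.579 ≈ 78.48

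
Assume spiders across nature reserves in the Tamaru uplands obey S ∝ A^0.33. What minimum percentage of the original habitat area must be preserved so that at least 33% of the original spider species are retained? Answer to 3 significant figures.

Need (A_new/A_old)^0.33 = 0.33, so A_new/A_old = 0.33^(1/0.33) = 0.33^3.03
ln(A_new/A_old) = ln 0.33 / 0.33 = -1.1087 / 0.33 = -3.3596
A_new/A_old = e^-3.3596 ≈ 0.03475

3.47%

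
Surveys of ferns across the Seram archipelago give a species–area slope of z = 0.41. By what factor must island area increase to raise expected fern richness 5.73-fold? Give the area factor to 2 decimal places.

(A₂/A₁)^0.41 = 5.73, so A₂/A₁ = 5.73^(1/0.41) = 5.73^2.439
ln(A₂/A₁) = ln 5.73 / 0.41 = 1.7457 / 0.41 = 4.2578
A₂/A₁ = e^4.2578 ≈ 70.66

70.66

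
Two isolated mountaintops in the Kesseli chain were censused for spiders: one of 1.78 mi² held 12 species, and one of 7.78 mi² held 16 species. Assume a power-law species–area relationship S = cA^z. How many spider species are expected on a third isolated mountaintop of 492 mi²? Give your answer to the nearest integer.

36

z = ln(16/12) / ln(7.78/1.78) = 0.2877 / 1.4749 = 0.1950
c = 12 / 1.78^0.1950 = 12 / 1.119 = 10.72
S₃ = 10.72 × 492^0.1950 = 10.72 × 3.35 ≈ 35.92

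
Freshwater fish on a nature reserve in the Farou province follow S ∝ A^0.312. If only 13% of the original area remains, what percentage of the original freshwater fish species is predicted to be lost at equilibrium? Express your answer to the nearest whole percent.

S_new/S_old = (A_new/A_old)^z = 0.13^0.312
= exp(0.312 × ln 0.13) = exp(0.312 × -2.0402) = exp(-0.6365) ≈ 0.5291
Fraction lost = 1 − 0.5291 = 0.4709

47%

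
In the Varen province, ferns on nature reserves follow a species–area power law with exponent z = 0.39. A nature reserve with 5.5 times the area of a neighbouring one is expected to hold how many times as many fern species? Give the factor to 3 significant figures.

1.94

S₂/S₁ = (A₂/A₁)^z = 5.5^0.39
ln(S₂/S₁) = 0.39 × ln 5.5 = 0.39 × 1.7047 = 0.6649
S₂/S₁ = e^0.6649 ≈ 1.944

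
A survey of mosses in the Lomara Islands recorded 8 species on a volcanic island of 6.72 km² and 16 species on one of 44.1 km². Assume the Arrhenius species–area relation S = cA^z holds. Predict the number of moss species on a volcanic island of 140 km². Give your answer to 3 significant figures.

z = ln(16/8) / ln(44.1/6.72) = 0.6931 / 1.8814 = 0.3684
c = 8 / 6.72^0.3684 = 8 / 2.018 = 3.965
S₃ = 3.965 × 140^0.3684 = 3.965 × 6.176 ≈ 24.49

24.5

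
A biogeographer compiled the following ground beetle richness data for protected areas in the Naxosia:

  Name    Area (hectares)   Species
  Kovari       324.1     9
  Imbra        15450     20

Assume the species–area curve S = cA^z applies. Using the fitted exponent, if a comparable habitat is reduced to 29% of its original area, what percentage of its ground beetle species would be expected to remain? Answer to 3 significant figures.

77.4%

z = ln(20/9) / ln(15450/324.1) = 0.7985 / 3.8643 = 0.2066
S_new/S_old = (A_new/A_old)^z = 0.29^0.2066 = exp(0.2066 × -1.2379) = 0.7743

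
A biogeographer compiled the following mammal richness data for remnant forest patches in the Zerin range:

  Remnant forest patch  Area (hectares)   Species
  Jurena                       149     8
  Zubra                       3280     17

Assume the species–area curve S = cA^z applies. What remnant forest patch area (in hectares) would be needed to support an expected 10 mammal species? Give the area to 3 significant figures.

372 hectares

z = ln(17/8) / ln(3280/149) = 0.7538 / 3.0917 = 0.2438
c = 8 / 149^0.2438 = 8 / 3.387 = 2.362
A = (10/2.362)^(1/0.2438) ⇒ ln A = ln(4.234)/0.2438 = 5.9192
A = e^5.9192 ≈ 372.1 hectares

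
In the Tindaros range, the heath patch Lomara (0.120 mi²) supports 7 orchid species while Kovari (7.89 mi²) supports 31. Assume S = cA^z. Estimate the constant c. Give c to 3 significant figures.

14.9

z = ln(S₂/S₁) / ln(A₂/A₁) = ln(31/7) / ln(7.89/0.12) = 1.4881 / 4.1859 = 0.3555
c = S₁ / A₁^z = 7 / 0.12^0.3555 = 7 / 0.4706 = 14.87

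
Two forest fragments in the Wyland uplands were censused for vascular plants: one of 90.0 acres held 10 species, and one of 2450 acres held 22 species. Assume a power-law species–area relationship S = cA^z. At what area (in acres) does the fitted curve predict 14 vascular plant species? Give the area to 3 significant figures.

z = ln(22/10) / ln(2450/90) = 0.7885 / 3.3040 = 0.2386
c = 10 / 90^0.2386 = 10 / 2.927 = 3.417
A = (14/3.417)^(1/0.2386) ⇒ ln A = ln(4.097)/0.2386 = 5.9098
A = e^5.9098 ≈ 368.6 acres

369 acres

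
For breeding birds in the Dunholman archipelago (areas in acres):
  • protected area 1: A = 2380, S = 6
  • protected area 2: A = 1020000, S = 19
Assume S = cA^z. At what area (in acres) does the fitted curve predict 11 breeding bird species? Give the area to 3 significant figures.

57600 acres

z = ln(19/6) / ln(1020000/2380) = 1.1527 / 6.0605 = 0.1902
c = 6 / 2380^0.1902 = 6 / 4.387 = 1.368
A = (11/1.368)^(1/0.1902) ⇒ ln A = ln(8.044)/0.1902 = 10.9617
A = e^10.9617 ≈ 57627 acres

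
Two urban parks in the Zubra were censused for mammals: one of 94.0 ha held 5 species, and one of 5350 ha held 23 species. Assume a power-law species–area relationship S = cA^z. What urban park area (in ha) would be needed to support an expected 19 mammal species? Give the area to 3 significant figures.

z = ln(23/5) / ln(5350/94) = 1.5261 / 4.0416 = 0.3776
c = 5 / 94^0.3776 = 5 / 5.559 = 0.8994
A = (19/0.8994)^(1/0.3776) ⇒ ln A = ln(21.13)/0.3776 = 8.0789
A = e^8.0789 ≈ 3226 ha

3230 ha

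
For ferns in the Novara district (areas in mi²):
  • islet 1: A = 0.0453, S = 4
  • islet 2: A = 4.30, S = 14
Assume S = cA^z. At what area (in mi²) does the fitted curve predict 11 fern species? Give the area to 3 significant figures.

1.79 mi²

z = ln(14/4) / ln(4.3/0.0453) = 1.2528 / 4.5531 = 0.2751
c = 4 / 0.0453^0.2751 = 4 / 0.4268 = 9.372
A = (11/9.372)^(1/0.2751) ⇒ ln A = ln(1.174)/0.2751 = 0.5821
A = e^0.5821 ≈ 1.79 mi²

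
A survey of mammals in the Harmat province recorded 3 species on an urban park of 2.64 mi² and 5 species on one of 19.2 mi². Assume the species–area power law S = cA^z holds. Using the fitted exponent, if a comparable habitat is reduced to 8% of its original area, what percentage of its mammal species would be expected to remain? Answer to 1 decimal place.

z = ln(5/3) / ln(19.2/2.64) = 0.5108 / 1.9841 = 0.2575
S_new/S_old = (A_new/A_old)^z = 0.08^0.2575 = exp(0.2575 × -2.5257) = 0.5219

52.2%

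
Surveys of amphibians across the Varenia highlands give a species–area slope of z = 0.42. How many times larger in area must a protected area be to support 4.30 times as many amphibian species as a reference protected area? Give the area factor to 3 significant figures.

32.2

(A₂/A₁)^0.42 = 4.3, so A₂/A₁ = 4.3^(1/0.42) = 4.3^2.381
ln(A₂/A₁) = ln 4.3 / 0.42 = 1.4586 / 0.42 = 3.4729
A₂/A₁ = e^3.4729 ≈ 32.23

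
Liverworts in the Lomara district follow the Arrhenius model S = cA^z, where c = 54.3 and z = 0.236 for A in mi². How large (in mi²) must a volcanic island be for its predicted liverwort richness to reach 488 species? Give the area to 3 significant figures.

488 = 54.3 × A^0.236  ⇒  A^0.236 = 488/54.3 = 8.987
ln A = ln(8.987) / 0.236 = 2.1958 / 0.236 = 9.3042
A = e^9.3042 ≈ 10984 mi²

11000 mi²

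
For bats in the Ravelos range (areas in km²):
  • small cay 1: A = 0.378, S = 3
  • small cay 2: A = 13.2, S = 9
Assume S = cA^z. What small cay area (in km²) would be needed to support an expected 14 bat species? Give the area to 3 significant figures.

z = ln(9/3) / ln(13.2/0.378) = 1.0986 / 3.5531 = 0.3092
c = 3 / 0.378^0.3092 = 3 / 0.7402 = 4.053
A = (14/4.053)^(1/0.3092) ⇒ ln A = ln(3.454)/0.3092 = 4.0092
A = e^4.0092 ≈ 55.1 km²

55.1 km²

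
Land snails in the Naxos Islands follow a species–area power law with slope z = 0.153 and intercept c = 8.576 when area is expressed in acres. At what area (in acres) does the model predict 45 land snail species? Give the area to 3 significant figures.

45 = 8.576 × A^0.153  ⇒  A^0.153 = 45/8.576 = 5.247
ln A = ln(5.247) / 0.153 = 1.6577 / 0.153 = 10.8346
A = e^10.8346 ≈ 50747 acres

50700 acres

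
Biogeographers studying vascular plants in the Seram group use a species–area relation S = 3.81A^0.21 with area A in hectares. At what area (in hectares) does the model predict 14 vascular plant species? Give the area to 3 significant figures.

14 = 3.81 × A^0.21  ⇒  A^0.21 = 14/3.81 = 3.675
ln A = ln(3.675) / 0.21 = 1.3014 / 0.21 = 6.1973
A = e^6.1973 ≈ 491.4 hectares

491 hectares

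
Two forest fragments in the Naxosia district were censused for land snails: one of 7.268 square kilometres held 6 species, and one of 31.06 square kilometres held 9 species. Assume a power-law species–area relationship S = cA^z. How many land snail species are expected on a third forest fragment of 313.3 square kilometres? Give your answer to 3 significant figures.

17.2

z = ln(9/6) / ln(31.06/7.268) = 0.4055 / 1.4524 = 0.2792
c = 6 / 7.268^0.2792 = 6 / 1.74 = 3.449
S₃ = 3.449 × 313.3^0.2792 = 3.449 × 4.975 ≈ 17.16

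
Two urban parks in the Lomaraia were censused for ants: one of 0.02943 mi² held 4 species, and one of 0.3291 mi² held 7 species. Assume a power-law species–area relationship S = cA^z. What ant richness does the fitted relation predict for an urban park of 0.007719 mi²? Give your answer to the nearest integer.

z = ln(7/4) / ln(0.3291/0.02943) = 0.5596 / 2.4143 = 0.2318
c = 4 / 0.02943^0.2318 = 4 / 0.4417 = 9.057
S₃ = 9.057 × 0.007719^0.2318 = 9.057 × 0.3239 ≈ 2.933

3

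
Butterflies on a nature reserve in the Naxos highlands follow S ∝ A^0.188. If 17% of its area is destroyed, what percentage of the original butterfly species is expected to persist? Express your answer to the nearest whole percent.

S_new/S_old = (A_new/A_old)^z = 0.83^0.188
= exp(0.188 × ln 0.83) = exp(0.188 × -0.1863) = exp(-0.0350) ≈ 0.9656

97%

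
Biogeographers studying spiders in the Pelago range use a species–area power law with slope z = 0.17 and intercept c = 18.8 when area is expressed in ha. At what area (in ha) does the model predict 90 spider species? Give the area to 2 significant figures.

90 = 18.8 × A^0.17  ⇒  A^0.17 = 90/18.8 = 4.787
ln A = ln(4.787) / 0.17 = 1.5660 / 0.17 = 9.2115
A = e^9.2115 ≈ 10011 ha

10000 ha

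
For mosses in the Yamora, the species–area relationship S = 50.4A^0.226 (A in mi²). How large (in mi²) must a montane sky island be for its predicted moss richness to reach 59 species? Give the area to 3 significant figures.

59 = 50.4 × A^0.226  ⇒  A^0.226 = 59/50.4 = 1.171
ln A = ln(1.171) / 0.226 = 0.1575 / 0.226 = 0.6971
A = e^0.6971 ≈ 2.008 mi²

2.01 mi²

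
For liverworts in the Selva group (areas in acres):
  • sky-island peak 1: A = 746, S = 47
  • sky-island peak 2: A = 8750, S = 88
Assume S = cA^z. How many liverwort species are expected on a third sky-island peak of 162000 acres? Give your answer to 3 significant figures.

z = ln(88/47) / ln(8750/746) = 0.6272 / 2.4621 = 0.2547
c = 47 / 746^0.2547 = 47 / 5.393 = 8.716
S₃ = 8.716 × 162000^0.2547 = 8.716 × 21.24 ≈ 185.1

185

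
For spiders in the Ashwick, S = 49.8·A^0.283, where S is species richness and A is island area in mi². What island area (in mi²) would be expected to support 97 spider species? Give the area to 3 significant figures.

97 = 49.8 × A^0.283  ⇒  A^0.283 = 97/49.8 = 1.948
ln A = ln(1.948) / 0.283 = 0.6667 / 0.283 = 2.3558
A = e^2.3558 ≈ 10.55 mi²

10.5 mi²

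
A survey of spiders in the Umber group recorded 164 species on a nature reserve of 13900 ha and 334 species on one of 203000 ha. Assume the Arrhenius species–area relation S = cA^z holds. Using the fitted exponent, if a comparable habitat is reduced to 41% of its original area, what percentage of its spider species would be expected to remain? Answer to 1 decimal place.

z = ln(334/164) / ln(203000/13900) = 0.7113 / 2.6813 = 0.2653
S_new/S_old = (A_new/A_old)^z = 0.41^0.2653 = exp(0.2653 × -0.8916) = 0.7894

78.9%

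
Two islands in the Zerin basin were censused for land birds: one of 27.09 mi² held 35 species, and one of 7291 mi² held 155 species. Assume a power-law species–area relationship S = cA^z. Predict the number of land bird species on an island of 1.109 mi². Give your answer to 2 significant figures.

15

z = ln(155/35) / ln(7291/27.09) = 1.4881 / 5.5952 = 0.2660
c = 35 / 27.09^0.2660 = 35 / 2.405 = 14.55
S₃ = 14.55 × 1.109^0.2660 = 14.55 × 1.028 ≈ 14.96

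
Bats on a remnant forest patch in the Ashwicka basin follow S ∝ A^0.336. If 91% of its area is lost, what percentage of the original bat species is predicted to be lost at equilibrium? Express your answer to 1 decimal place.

S_new/S_old = (A_new/A_old)^z = 0.09^0.336
= exp(0.336 × ln 0.09) = exp(0.336 × -2.4079) = exp(-0.8091) ≈ 0.4453
Fraction lost = 1 − 0.4453 = 0.5547

55.5%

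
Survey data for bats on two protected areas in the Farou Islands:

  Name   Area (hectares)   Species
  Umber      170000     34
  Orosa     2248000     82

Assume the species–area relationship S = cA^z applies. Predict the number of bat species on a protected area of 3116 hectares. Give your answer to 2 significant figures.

z = ln(82/34) / ln(2248000/170000) = 0.8804 / 2.5820 = 0.3410
c = 34 / 170000^0.3410 = 34 / 60.73 = 0.5599
S₃ = 0.5599 × 3116^0.3410 = 0.5599 × 15.53 ≈ 8.695

8.7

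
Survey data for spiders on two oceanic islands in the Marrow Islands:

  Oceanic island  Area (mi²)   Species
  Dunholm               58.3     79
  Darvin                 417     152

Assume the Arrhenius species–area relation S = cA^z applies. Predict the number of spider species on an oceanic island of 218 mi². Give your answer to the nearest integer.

z = ln(152/79) / ln(417/58.3) = 0.6544 / 1.9675 = 0.3326
c = 79 / 58.3^0.3326 = 79 / 3.866 = 20.43
S₃ = 20.43 × 218^0.3326 = 20.43 × 5.996 ≈ 122.5

123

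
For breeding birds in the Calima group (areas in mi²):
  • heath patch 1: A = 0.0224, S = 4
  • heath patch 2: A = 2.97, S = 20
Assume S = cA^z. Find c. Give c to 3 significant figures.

14.0

z = ln(S₂/S₁) / ln(A₂/A₁) = ln(20/4) / ln(2.97/0.0224) = 1.6094 / 4.8873 = 0.3293
c = S₁ / A₁^z = 4 / 0.0224^0.3293 = 4 / 0.2862 = 13.97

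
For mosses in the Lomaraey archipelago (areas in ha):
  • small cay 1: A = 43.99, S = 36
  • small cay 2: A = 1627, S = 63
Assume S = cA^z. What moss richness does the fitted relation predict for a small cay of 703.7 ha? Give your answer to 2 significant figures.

z = ln(63/36) / ln(1627/43.99) = 0.5596 / 3.6105 = 0.1550
c = 36 / 43.99^0.1550 = 36 / 1.798 = 20.03
S₃ = 20.03 × 703.7^0.1550 = 20.03 × 2.763 ≈ 55.33

55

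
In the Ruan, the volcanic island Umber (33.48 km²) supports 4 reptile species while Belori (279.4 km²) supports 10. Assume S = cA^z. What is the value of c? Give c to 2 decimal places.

0.88

z = ln(S₂/S₁) / ln(A₂/A₁) = ln(10/4) / ln(279.4/33.48) = 0.9163 / 2.1217 = 0.4319
c = S₁ / A₁^z = 4 / 33.48^0.4319 = 4 / 4.555 = 0.8781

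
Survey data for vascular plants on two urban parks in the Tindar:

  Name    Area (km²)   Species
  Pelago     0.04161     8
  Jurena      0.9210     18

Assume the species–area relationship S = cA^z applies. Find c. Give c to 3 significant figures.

18.4

z = ln(S₂/S₁) / ln(A₂/A₁) = ln(18/8) / ln(0.921/0.04161) = 0.8109 / 3.0971 = 0.2618
c = S₁ / A₁^z = 8 / 0.04161^0.2618 = 8 / 0.435 = 18.39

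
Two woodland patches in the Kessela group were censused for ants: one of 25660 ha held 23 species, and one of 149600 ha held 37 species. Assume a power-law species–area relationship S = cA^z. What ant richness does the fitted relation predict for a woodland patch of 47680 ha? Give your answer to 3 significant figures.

27.2

z = ln(37/23) / ln(149600/25660) = 0.4754 / 1.7630 = 0.2697
c = 23 / 25660^0.2697 = 23 / 15.45 = 1.488
S₃ = 1.488 × 47680^0.2697 = 1.488 × 18.26 ≈ 27.18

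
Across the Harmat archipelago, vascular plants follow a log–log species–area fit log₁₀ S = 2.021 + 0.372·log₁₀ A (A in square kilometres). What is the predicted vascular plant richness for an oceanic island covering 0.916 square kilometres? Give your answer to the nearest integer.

102

S = 105 × 0.916^0.372
ln S = ln 105 + 0.372 × ln 0.916 = 4.6535 + 0.372 × -0.0877 = 4.6209
S = e^4.6209 ≈ 101.6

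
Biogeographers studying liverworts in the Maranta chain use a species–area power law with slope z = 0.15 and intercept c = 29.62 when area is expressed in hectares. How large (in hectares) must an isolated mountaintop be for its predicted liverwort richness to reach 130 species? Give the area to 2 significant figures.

130 = 29.62 × A^0.15  ⇒  A^0.15 = 130/29.62 = 4.389
ln A = ln(4.389) / 0.15 = 1.4791 / 0.15 = 9.8606
A = e^9.8606 ≈ 19160 hectares

19000 hectares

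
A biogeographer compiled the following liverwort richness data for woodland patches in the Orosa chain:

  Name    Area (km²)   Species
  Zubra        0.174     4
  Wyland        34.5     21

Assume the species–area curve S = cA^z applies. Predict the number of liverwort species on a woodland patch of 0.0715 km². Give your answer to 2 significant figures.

z = ln(21/4) / ln(34.5/0.174) = 1.6582 / 5.2897 = 0.3135
c = 4 / 0.174^0.3135 = 4 / 0.578 = 6.92
S₃ = 6.92 × 0.0715^0.3135 = 6.92 × 0.4374 ≈ 3.027

3.0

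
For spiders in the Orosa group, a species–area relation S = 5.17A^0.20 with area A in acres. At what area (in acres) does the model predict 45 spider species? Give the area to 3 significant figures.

50000 acres

45 = 5.17 × A^0.2  ⇒  A^0.2 = 45/5.17 = 8.704
ln A = ln(8.704) / 0.2 = 2.1638 / 0.2 = 10.8189
A = e^10.8189 ≈ 49959 acres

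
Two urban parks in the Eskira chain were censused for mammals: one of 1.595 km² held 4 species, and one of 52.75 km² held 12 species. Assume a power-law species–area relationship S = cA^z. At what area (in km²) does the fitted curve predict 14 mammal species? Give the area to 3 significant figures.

86.2 km²

z = ln(12/4) / ln(52.75/1.595) = 1.0986 / 3.4987 = 0.3140
c = 4 / 1.595^0.3140 = 4 / 1.158 = 3.455
A = (14/3.455)^(1/0.3140) ⇒ ln A = ln(4.053)/0.3140 = 4.4565
A = e^4.4565 ≈ 86.18 km²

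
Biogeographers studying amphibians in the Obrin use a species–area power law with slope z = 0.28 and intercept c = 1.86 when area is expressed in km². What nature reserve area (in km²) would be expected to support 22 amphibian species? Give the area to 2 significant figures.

22 = 1.86 × A^0.28  ⇒  A^0.28 = 22/1.86 = 11.83
ln A = ln(11.83) / 0.28 = 2.4705 / 0.28 = 8.8231
A = e^8.8231 ≈ 6789 km²

6800 km²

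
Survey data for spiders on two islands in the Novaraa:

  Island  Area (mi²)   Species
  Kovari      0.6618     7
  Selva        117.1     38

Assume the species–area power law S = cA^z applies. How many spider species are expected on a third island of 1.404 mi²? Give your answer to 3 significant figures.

8.95

z = ln(38/7) / ln(117.1/0.6618) = 1.6917 / 5.1758 = 0.3268
c = 7 / 0.6618^0.3268 = 7 / 0.8738 = 8.011
S₃ = 8.011 × 1.404^0.3268 = 8.011 × 1.117 ≈ 8.951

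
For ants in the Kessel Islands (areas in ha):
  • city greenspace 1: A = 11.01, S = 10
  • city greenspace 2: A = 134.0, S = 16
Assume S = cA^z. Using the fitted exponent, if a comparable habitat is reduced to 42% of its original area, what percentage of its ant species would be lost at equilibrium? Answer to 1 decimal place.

15.1%

z = ln(16/10) / ln(134/11.01) = 0.4700 / 2.4990 = 0.1881
S_new/S_old = (A_new/A_old)^z = 0.42^0.1881 = exp(0.1881 × -0.8675) = 0.8495
Fraction lost = 1 − 0.8495 = 0.1505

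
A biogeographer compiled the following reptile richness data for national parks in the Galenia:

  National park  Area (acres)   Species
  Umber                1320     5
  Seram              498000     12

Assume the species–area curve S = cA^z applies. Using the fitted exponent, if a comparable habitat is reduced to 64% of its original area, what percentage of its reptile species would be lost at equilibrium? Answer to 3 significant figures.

z = ln(12/5) / ln(498000/1320) = 0.8755 / 5.9330 = 0.1476
S_new/S_old = (A_new/A_old)^z = 0.64^0.1476 = exp(0.1476 × -0.4463) = 0.9363
Fraction lost = 1 − 0.9363 = 0.06373

6.37%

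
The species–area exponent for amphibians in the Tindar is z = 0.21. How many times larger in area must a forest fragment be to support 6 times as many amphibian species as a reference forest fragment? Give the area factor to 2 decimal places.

5075.54

(A₂/A₁)^0.21 = 6, so A₂/A₁ = 6^(1/0.21) = 6^4.762
ln(A₂/A₁) = ln 6 / 0.21 = 1.7918 / 0.21 = 8.5322
A₂/A₁ = e^8.5322 ≈ 5076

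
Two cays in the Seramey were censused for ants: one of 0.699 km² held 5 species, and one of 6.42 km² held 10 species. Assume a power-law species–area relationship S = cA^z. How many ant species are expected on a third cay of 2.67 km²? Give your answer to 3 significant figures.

z = ln(10/5) / ln(6.42/0.699) = 0.6931 / 2.2175 = 0.3126
c = 5 / 0.699^0.3126 = 5 / 0.8941 = 5.592
S₃ = 5.592 × 2.67^0.3126 = 5.592 × 1.359 ≈ 7.602

7.60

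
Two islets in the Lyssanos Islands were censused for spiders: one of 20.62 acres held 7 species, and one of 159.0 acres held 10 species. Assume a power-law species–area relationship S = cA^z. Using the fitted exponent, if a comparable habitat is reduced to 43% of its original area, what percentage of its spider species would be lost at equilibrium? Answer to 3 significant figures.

z = ln(10/7) / ln(159/20.62) = 0.3567 / 2.0426 = 0.1746
S_new/S_old = (A_new/A_old)^z = 0.43^0.1746 = exp(0.1746 × -0.8440) = 0.863
Fraction lost = 1 − 0.863 = 0.137

13.7%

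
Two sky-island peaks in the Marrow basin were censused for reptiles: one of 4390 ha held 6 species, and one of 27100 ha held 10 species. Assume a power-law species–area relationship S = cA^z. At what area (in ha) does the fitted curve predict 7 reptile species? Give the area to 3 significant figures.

z = ln(10/6) / ln(27100/4390) = 0.5108 / 1.8202 = 0.2806
c = 6 / 4390^0.2806 = 6 / 10.53 = 0.5701
A = (7/0.5701)^(1/0.2806) ⇒ ln A = ln(12.28)/0.2806 = 8.9364
A = e^8.9364 ≈ 7603 ha

7600 ha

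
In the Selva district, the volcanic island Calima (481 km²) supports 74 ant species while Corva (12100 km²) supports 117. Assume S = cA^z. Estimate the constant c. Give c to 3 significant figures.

30.8

z = ln(S₂/S₁) / ln(A₂/A₁) = ln(117/74) / ln(12100/481) = 0.4581 / 3.2251 = 0.1420
c = S₁ / A₁^z = 74 / 481^0.1420 = 74 / 2.404 = 30.78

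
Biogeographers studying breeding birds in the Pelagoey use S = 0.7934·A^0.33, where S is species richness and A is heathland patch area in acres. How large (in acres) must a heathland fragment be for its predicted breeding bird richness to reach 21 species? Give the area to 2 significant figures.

21 = 0.7934 × A^0.33  ⇒  A^0.33 = 21/0.7934 = 26.47
ln A = ln(26.47) / 0.33 = 3.2760 / 0.33 = 9.9271
A = e^9.9271 ≈ 20478 acres

20000 acres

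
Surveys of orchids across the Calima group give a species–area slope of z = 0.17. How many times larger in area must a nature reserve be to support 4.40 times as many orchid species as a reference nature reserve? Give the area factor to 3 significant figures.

6100

(A₂/A₁)^0.17 = 4.4, so A₂/A₁ = 4.4^(1/0.17) = 4.4^5.882
ln(A₂/A₁) = ln 4.4 / 0.17 = 1.4816 / 0.17 = 8.7153
A₂/A₁ = e^8.7153 ≈ 6096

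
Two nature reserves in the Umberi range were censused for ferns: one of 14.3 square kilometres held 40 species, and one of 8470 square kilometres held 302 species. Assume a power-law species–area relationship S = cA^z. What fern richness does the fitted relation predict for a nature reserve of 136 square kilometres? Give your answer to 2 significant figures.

82

z = ln(302/40) / ln(8470/14.3) = 2.0215 / 6.3840 = 0.3167
c = 40 / 14.3^0.3167 = 40 / 2.322 = 17.23
S₃ = 17.23 × 136^0.3167 = 17.23 × 4.738 ≈ 81.62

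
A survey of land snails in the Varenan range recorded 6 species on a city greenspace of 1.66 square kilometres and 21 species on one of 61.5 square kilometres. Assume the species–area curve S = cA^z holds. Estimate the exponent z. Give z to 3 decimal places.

Taking logs: ln S = ln c + z ln A, so z = (ln S₂ − ln S₁)/(ln A₂ − ln A₁).
z = ln(21/6) / ln(61.5/1.66) = ln(3.5) / ln(37.05) = 1.2528 / 3.6122 = 0.3468

0.347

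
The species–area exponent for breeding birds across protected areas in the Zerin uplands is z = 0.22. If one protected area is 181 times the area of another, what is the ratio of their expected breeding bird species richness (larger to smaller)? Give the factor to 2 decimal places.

S₂/S₁ = (A₂/A₁)^z = 181^0.22
ln(S₂/S₁) = 0.22 × ln 181 = 0.22 × 5.1985 = 1.1437
S₂/S₁ = e^1.1437 ≈ 3.138

3.14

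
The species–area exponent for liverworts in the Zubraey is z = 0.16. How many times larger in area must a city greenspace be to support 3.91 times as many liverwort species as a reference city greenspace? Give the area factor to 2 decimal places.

5024.64

(A₂/A₁)^0.16 = 3.91, so A₂/A₁ = 3.91^(1/0.16) = 3.91^6.25
ln(A₂/A₁) = ln 3.91 / 0.16 = 1.3635 / 0.16 = 8.5221
A₂/A₁ = e^8.5221 ≈ 5025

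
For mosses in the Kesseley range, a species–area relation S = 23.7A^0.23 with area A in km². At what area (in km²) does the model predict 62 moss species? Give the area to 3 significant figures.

65.4 km²

62 = 23.7 × A^0.23  ⇒  A^0.23 = 62/23.7 = 2.616
ln A = ln(2.616) / 0.23 = 0.9617 / 0.23 = 4.1811
A = e^4.1811 ≈ 65.44 km²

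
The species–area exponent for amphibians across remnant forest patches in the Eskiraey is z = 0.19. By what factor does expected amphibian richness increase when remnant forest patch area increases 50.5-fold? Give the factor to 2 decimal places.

S₂/S₁ = (A₂/A₁)^z = 50.5^0.19
ln(S₂/S₁) = 0.19 × ln 50.5 = 0.19 × 3.9220 = 0.7452
S₂/S₁ = e^0.7452 ≈ 2.107

2.11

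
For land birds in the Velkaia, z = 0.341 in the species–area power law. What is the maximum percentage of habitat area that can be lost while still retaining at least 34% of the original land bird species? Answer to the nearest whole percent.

Need (A_new/A_old)^0.341 = 0.34, so A_new/A_old = 0.34^(1/0.341) = 0.34^2.933
ln(A_new/A_old) = ln 0.34 / 0.341 = -1.0788 / 0.341 = -3.1637
A_new/A_old = e^-3.1637 ≈ 0.04227
Fraction that can be lost = 1 − 0.04227 = 0.9577

96%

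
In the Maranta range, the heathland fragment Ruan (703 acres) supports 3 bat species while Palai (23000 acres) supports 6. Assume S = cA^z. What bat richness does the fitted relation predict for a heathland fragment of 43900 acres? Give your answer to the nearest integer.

z = ln(6/3) / ln(23000/703) = 0.6931 / 3.4879 = 0.1987
c = 3 / 703^0.1987 = 3 / 3.679 = 0.8154
S₃ = 0.8154 × 43900^0.1987 = 0.8154 × 8.367 ≈ 6.822

7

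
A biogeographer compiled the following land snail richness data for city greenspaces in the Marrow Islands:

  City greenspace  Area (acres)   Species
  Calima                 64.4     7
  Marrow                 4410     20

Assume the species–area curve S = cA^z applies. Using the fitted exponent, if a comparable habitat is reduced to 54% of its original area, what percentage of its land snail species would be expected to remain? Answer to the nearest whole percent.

86%

z = ln(20/7) / ln(4410/64.4) = 1.0498 / 4.2265 = 0.2484
S_new/S_old = (A_new/A_old)^z = 0.54^0.2484 = exp(0.2484 × -0.6162) = 0.8581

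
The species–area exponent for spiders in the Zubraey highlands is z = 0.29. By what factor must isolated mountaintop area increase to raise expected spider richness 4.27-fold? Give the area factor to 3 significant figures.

(A₂/A₁)^0.29 = 4.27, so A₂/A₁ = 4.27^(1/0.29) = 4.27^3.448
ln(A₂/A₁) = ln 4.27 / 0.29 = 1.4516 / 0.29 = 5.0056
A₂/A₁ = e^5.0056 ≈ 149.2

149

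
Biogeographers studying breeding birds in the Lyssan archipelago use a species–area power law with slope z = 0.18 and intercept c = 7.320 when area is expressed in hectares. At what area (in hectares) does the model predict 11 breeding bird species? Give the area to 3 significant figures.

11 = 7.32 × A^0.18  ⇒  A^0.18 = 11/7.32 = 1.503
ln A = ln(1.503) / 0.18 = 0.4073 / 0.18 = 2.2627
A = e^2.2627 ≈ 9.609 hectares

9.61 hectares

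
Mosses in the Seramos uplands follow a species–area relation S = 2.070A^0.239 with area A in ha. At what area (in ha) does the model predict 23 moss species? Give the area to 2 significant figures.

23 = 2.07 × A^0.239  ⇒  A^0.239 = 23/2.07 = 11.11
ln A = ln(11.11) / 0.239 = 2.4079 / 0.239 = 10.0751
A = e^10.0751 ≈ 23744 ha

24000 ha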